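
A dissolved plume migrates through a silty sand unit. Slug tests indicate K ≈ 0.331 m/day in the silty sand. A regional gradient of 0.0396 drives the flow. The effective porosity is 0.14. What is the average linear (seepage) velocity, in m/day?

Hydraulic gradient i = 0.0396.
Darcy flux q = K · i = 0.3310 × 0.03960 = 0.01311 m/day.
Seepage velocity v = q / n_e = 0.01311 / 0.14 = 0.09363 m/day.

0.0936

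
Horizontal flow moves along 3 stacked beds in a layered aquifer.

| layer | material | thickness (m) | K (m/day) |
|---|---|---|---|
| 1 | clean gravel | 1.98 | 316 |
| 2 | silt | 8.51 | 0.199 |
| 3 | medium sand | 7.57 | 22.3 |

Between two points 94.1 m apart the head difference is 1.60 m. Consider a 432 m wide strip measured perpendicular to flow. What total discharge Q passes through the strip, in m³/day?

Flow is parallel to layering, so each bed carries its own Darcy discharge and the transmissivities add.
Σ(K_i·b_i) = 316×1.98 + 0.199×8.51 + 22.3×7.57 = 796.2 m²/day.
Hydraulic gradient i = Δh / L = 1.60 / 94.1 = 0.01700.
Q = Σ(K_i·b_i) · W · i = 796.2 × 432 × 0.01700 = 5848 m³/day.

5850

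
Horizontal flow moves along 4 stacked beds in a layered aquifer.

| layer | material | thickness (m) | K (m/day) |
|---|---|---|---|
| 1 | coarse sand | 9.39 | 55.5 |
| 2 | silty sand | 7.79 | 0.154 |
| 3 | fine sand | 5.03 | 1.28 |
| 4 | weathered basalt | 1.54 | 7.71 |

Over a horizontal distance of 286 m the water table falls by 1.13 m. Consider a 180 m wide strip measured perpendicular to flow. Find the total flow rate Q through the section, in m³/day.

385

Flow is parallel to layering, so each bed carries its own Darcy discharge and the transmissivities add.
Σ(K_i·b_i) = 55.5×9.39 + 0.154×7.79 + 1.28×5.03 + 7.71×1.54 = 540.7 m²/day.
Hydraulic gradient i = Δh / L = 1.13 / 286 = 0.003951.
Q = Σ(K_i·b_i) · W · i = 540.7 × 180 × 0.003951 = 384.5 m³/day.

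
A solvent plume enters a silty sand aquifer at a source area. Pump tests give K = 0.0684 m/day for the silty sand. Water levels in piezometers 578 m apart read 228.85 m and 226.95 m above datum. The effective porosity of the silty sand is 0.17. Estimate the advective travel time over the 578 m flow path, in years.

Hydraulic gradient i = (228.85 − 226.95) / 578 = 1.9 / 578 = 0.003287.
Darcy flux q = K · i = 0.06840 × 0.003287 = 0.0002248 m/day.
Seepage velocity v = q / n_e = 0.0002248 / 0.17 = 0.001323 m/day.
Travel time t = L / v = 578 / 0.001323 = 4.370e+05 days = 1196 years.

1200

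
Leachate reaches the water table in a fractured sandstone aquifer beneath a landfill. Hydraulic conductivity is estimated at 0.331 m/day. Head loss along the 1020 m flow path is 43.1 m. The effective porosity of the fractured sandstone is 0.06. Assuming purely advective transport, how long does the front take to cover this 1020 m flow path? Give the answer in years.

Hydraulic gradient i = Δh / L = 43.1 / 1020 = 0.04225.
Darcy flux q = K · i = 0.3310 × 0.04225 = 0.01399 m/day.
Seepage velocity v = q / n_e = 0.01399 / 0.06 = 0.2331 m/day.
Travel time t = L / v = 1020 / 0.2331 = 4376 days = 11.98 years.

12.0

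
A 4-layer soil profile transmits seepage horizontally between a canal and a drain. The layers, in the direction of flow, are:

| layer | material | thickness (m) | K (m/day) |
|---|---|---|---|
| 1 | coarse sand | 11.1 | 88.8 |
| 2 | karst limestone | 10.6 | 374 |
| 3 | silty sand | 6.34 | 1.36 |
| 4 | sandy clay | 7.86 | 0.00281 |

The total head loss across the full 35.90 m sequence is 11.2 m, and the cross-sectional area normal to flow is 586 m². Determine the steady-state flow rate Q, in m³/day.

2.34

Flow is perpendicular to layering, so the layers act in series and the equivalent K is the thickness-weighted harmonic mean.
Total thickness L = 11.1 + 10.6 + 6.34 + 7.86 = 35.90 m.
Σ(b_i/K_i) = 11.1/88.8 + 10.6/374 + 6.34/1.36 + 7.86/0.00281 = 2802 d.
K_eq = L / Σ(b_i/K_i) = 35.90 / 2802 = 0.01281 m/day.
Q = K_eq · A · (Δh/L) = 0.01281 × 586 × (11.2/35.90) = 2.342 m³/day.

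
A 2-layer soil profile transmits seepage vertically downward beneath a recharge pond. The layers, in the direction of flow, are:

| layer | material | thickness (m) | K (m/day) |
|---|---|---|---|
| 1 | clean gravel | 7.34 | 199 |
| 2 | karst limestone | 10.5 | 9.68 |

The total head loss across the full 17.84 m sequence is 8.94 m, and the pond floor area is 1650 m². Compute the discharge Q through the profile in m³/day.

Flow is perpendicular to layering, so the layers act in series and the equivalent K is the thickness-weighted harmonic mean.
Total thickness L = 7.34 + 10.5 = 17.84 m.
Σ(b_i/K_i) = 7.34/199 + 10.5/9.68 = 1.122 d.
K_eq = L / Σ(b_i/K_i) = 17.84 / 1.122 = 15.91 m/day.
Q = K_eq · A · (Δh/L) = 15.91 × 1650 × (8.94/17.84) = 13152 m³/day.

13200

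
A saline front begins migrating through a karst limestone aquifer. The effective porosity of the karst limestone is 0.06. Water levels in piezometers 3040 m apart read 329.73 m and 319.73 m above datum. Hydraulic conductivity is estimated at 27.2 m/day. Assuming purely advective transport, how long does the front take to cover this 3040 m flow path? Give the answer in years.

5.58

Hydraulic gradient i = (329.73 − 319.73) / 3040 = 10 / 3040 = 0.003289.
Darcy flux q = K · i = 27.20 × 0.003289 = 0.08947 m/day.
Seepage velocity v = q / n_e = 0.08947 / 0.06 = 1.491 m/day.
Travel time t = L / v = 3040 / 1.491 = 2039 days = 5.581 years.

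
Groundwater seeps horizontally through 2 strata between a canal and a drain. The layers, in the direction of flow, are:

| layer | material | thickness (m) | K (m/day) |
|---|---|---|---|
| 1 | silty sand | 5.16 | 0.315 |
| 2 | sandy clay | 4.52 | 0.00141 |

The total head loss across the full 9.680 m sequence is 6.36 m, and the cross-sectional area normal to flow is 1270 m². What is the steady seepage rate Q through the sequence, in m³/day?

2.51

Flow is perpendicular to layering, so the layers act in series and the equivalent K is the thickness-weighted harmonic mean.
Total thickness L = 5.16 + 4.52 = 9.680 m.
Σ(b_i/K_i) = 5.16/0.315 + 4.52/0.00141 = 3222 d.
K_eq = L / Σ(b_i/K_i) = 9.680 / 3222 = 0.003004 m/day.
Q = K_eq · A · (Δh/L) = 0.003004 × 1270 × (6.36/9.680) = 2.507 m³/day.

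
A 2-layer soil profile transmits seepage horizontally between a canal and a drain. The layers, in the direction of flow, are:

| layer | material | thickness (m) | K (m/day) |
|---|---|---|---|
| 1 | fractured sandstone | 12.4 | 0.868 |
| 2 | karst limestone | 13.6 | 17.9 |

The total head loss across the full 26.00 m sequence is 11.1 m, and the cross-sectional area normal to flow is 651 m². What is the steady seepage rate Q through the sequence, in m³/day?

480

Flow is perpendicular to layering, so the layers act in series and the equivalent K is the thickness-weighted harmonic mean.
Total thickness L = 12.4 + 13.6 = 26.00 m.
Σ(b_i/K_i) = 12.4/0.868 + 13.6/17.9 = 15.05 d.
K_eq = L / Σ(b_i/K_i) = 26.00 / 15.05 = 1.728 m/day.
Q = K_eq · A · (Δh/L) = 1.728 × 651 × (11.1/26.00) = 480.3 m³/day.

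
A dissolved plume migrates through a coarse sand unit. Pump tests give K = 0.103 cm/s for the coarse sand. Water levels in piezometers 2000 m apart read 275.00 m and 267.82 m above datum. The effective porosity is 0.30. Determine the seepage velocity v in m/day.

Convert K: 0.103 cm/s × 864 = 88.99 m/day.
Hydraulic gradient i = (275.00 − 267.82) / 2000 = 7.18 / 2000 = 0.003590.
Darcy flux q = K · i = 88.99 × 0.003590 = 0.3195 m/day.
Seepage velocity v = q / n_e = 0.3195 / 0.30 = 1.065 m/day.

1.06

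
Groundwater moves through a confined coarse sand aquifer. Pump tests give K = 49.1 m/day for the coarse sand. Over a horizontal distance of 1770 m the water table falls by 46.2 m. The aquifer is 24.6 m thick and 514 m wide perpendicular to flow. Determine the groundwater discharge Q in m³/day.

16200

Cross-sectional area A = 514 × 24.6 = 12644 m².
Hydraulic gradient i = Δh / L = 46.2 / 1770 = 0.02610.
Darcy's law: Q = K · A · i = 49.10 × 12644 × 0.02610 = 16205 m³/day.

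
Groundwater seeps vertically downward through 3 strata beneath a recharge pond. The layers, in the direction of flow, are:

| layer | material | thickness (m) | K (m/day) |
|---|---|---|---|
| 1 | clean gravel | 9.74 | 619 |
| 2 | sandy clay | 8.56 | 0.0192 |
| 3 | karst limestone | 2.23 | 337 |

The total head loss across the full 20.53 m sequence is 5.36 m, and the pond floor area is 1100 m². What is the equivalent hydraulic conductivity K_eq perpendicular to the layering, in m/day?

Flow is perpendicular to layering, so the layers act in series and the equivalent K is the thickness-weighted harmonic mean.
Total thickness L = 9.74 + 8.56 + 2.23 = 20.53 m.
Σ(b_i/K_i) = 9.74/619 + 8.56/0.0192 + 2.23/337 = 445.9 d.
K_eq = L / Σ(b_i/K_i) = 20.53 / 445.9 = 0.04605 m/day.

0.0460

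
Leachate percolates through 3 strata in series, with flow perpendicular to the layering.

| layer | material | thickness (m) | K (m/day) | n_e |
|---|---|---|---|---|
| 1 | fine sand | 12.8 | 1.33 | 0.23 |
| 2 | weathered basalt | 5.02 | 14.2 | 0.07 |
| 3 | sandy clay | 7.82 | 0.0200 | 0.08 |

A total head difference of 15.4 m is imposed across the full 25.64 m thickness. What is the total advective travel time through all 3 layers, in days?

102

With flow normal to the layers, continuity requires the same specific discharge q through every layer.
Σ(b_i/K_i) = 12.8/1.33 + 5.02/14.2 + 7.82/0.0200 = 401.0 d.
q = Δh / Σ(b_i/K_i) = 15.4 / 401.0 = 0.03841 m/day.
In each layer the seepage velocity is v_i = q/n_i, so the layer transit time is t_i = b_i·n_i / q:
  layer 1 (fine sand): t_1 = 12.8 × 0.23 / 0.03841 = 76.65 d
  layer 2 (weathered basalt): t_2 = 5.02 × 0.07 / 0.03841 = 9.150 d
  layer 3 (sandy clay): t_3 = 7.82 × 0.08 / 0.03841 = 16.29 d
Total t = Σ t_i = 102.1 days.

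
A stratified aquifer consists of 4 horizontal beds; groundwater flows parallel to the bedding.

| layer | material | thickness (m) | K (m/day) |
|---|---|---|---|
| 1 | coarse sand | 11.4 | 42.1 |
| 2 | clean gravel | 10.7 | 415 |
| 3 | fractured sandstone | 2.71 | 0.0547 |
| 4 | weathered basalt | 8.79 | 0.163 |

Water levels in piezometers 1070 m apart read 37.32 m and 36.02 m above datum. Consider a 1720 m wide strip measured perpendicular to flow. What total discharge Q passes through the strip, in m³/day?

Flow is parallel to layering, so each bed carries its own Darcy discharge and the transmissivities add.
Σ(K_i·b_i) = 42.1×11.4 + 415×10.7 + 0.0547×2.71 + 0.163×8.79 = 4922 m²/day.
Hydraulic gradient i = (37.32 − 36.02) / 1070 = 1.3 / 1070 = 0.001215.
Q = Σ(K_i·b_i) · W · i = 4922 × 1720 × 0.001215 = 10286 m³/day.

10300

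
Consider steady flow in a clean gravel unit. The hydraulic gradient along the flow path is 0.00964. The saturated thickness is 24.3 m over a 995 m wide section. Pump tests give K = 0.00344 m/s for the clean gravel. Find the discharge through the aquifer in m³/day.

Convert K: 0.00344 m/s × 86400 = 297.2 m/day.
Cross-sectional area A = 995 × 24.3 = 24178 m².
Hydraulic gradient i = 0.00964.
Darcy's law: Q = K · A · i = 297.2 × 24178 × 0.009640 = 69275 m³/day.

69300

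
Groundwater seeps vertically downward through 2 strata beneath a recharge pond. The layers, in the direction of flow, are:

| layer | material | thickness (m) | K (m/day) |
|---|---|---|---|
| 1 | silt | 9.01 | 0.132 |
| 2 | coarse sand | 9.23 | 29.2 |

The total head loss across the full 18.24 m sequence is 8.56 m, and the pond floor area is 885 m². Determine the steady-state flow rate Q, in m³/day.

Flow is perpendicular to layering, so the layers act in series and the equivalent K is the thickness-weighted harmonic mean.
Total thickness L = 9.01 + 9.23 = 18.24 m.
Σ(b_i/K_i) = 9.01/0.132 + 9.23/29.2 = 68.57 d.
K_eq = L / Σ(b_i/K_i) = 18.24 / 68.57 = 0.2660 m/day.
Q = K_eq · A · (Δh/L) = 0.2660 × 885 × (8.56/18.24) = 110.5 m³/day.

110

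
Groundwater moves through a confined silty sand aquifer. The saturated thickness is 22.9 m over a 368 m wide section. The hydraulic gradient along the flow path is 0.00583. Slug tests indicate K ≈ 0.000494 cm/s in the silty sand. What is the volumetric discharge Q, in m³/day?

21.0

Convert K: 0.000494 cm/s × 864 = 0.4268 m/day.
Cross-sectional area A = 368 × 22.9 = 8427 m².
Hydraulic gradient i = 0.00583.
Darcy's law: Q = K · A · i = 0.4268 × 8427 × 0.005830 = 20.97 m³/day.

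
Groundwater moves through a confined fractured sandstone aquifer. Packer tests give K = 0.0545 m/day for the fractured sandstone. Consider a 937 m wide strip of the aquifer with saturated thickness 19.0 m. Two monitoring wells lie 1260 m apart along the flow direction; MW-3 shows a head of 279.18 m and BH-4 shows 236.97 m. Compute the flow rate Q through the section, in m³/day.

Cross-sectional area A = 937 × 19.0 = 17803 m².
Hydraulic gradient i = (279.18 − 236.97) / 1260 = 42.21 / 1260 = 0.03350.
Darcy's law: Q = K · A · i = 0.05450 × 17803 × 0.03350 = 32.50 m³/day.

32.5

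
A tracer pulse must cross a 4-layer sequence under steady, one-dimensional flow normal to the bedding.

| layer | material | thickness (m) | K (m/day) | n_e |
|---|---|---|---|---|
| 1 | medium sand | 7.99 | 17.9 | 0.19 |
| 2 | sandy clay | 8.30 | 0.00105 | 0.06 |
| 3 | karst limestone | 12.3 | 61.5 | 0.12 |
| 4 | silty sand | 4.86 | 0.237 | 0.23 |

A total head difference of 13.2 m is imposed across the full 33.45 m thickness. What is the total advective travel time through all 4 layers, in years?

With flow normal to the layers, continuity requires the same specific discharge q through every layer.
Σ(b_i/K_i) = 7.99/17.9 + 8.30/0.00105 + 12.3/61.5 + 4.86/0.237 = 7926 d.
q = Δh / Σ(b_i/K_i) = 13.2 / 7926 = 0.001665 m/day.
In each layer the seepage velocity is v_i = q/n_i, so the layer transit time is t_i = b_i·n_i / q:
  layer 1 (medium sand): t_1 = 7.99 × 0.19 / 0.001665 = 911.5 d
  layer 2 (sandy clay): t_2 = 8.30 × 0.06 / 0.001665 = 299.0 d
  layer 3 (karst limestone): t_3 = 12.3 × 0.12 / 0.001665 = 886.3 d
  layer 4 (silty sand): t_4 = 4.86 × 0.23 / 0.001665 = 671.2 d
Total t = Σ t_i = 2768 days = 7.578 years.

7.58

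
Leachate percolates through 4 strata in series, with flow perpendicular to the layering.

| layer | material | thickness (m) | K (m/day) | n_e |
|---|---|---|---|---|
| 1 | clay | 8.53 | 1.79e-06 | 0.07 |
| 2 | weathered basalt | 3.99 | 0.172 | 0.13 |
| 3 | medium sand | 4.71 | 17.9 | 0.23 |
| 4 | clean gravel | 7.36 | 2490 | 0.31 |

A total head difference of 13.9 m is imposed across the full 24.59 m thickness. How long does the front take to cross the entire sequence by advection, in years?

With flow normal to the layers, continuity requires the same specific discharge q through every layer.
Σ(b_i/K_i) = 8.53/1.79e-06 + 3.99/0.172 + 4.71/17.9 + 7.36/2490 = 4.765e+06 d.
q = Δh / Σ(b_i/K_i) = 13.9 / 4.765e+06 = 2.917e-06 m/day.
In each layer the seepage velocity is v_i = q/n_i, so the layer transit time is t_i = b_i·n_i / q:
  layer 1 (clay): t_1 = 8.53 × 0.07 / 2.917e-06 = 2.047e+05 d
  layer 2 (weathered basalt): t_2 = 3.99 × 0.13 / 2.917e-06 = 1.778e+05 d
  layer 3 (medium sand): t_3 = 4.71 × 0.23 / 2.917e-06 = 3.714e+05 d
  layer 4 (clean gravel): t_4 = 7.36 × 0.31 / 2.917e-06 = 7.822e+05 d
Total t = Σ t_i = 1.536e+06 days = 4206 years.

4210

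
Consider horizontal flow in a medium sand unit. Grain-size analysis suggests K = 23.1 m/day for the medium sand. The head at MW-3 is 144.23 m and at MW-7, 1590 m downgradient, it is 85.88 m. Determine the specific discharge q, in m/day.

0.848

Hydraulic gradient i = (144.23 − 85.88) / 1590 = 58.35 / 1590 = 0.03670.
Specific discharge q = K · i = 23.10 × 0.03670 = 0.8477 m/day.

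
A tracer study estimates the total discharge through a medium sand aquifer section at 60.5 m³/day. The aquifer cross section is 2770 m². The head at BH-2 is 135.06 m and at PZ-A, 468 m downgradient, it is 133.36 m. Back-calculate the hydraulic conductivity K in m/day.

Hydraulic gradient i = (135.06 − 133.36) / 468 = 1.7 / 468 = 0.003632.
From Q = K·A·i, K = Q / (A·i) = 60.5 / (2770 × 0.003632) = 6.013 m/day.

6.01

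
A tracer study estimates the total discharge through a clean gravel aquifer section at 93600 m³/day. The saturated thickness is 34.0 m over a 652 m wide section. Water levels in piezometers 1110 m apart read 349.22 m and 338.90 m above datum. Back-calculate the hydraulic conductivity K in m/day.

Cross-sectional area A = 652 × 34.0 = 22168 m².
Hydraulic gradient i = (349.22 − 338.90) / 1110 = 10.32 / 1110 = 0.009297.
From Q = K·A·i, K = Q / (A·i) = 93600 / (22168 × 0.009297) = 454.1 m/day.

454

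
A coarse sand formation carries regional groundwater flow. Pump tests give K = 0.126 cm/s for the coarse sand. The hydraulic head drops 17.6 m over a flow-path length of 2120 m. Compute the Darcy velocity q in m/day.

0.904

Convert K: 0.126 cm/s × 864 = 108.9 m/day.
Hydraulic gradient i = Δh / L = 17.6 / 2120 = 0.008302.
Specific discharge q = K · i = 108.9 × 0.008302 = 0.9038 m/day.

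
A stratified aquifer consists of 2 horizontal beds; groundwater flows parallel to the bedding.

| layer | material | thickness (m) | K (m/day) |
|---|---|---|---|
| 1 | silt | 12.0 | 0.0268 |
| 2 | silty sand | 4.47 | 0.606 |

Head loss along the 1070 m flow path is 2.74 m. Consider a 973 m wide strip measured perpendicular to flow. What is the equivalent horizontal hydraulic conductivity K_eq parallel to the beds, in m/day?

0.184

Flow is parallel to layering, so each bed carries its own Darcy discharge and the transmissivities add.
Σ(K_i·b_i) = 0.0268×12.0 + 0.606×4.47 = 3.030 m²/day.
Total thickness b = 16.47 m, so K_eq = Σ(K_i·b_i)/b = 0.1840 m/day.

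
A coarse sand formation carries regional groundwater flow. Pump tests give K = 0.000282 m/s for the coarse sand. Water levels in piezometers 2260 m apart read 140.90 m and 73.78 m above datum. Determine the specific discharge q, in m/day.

Convert K: 0.000282 m/s × 86400 = 24.36 m/day.
Hydraulic gradient i = (140.90 − 73.78) / 2260 = 67.12 / 2260 = 0.02970.
Specific discharge q = K · i = 24.36 × 0.02970 = 0.7236 m/day.

0.724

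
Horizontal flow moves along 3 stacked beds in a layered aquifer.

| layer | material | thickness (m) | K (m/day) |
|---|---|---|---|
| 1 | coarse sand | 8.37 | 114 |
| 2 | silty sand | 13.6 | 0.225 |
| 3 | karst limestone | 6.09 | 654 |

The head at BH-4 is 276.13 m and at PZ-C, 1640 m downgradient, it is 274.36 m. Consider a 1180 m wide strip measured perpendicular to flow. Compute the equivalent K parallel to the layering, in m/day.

176

Flow is parallel to layering, so each bed carries its own Darcy discharge and the transmissivities add.
Σ(K_i·b_i) = 114×8.37 + 0.225×13.6 + 654×6.09 = 4940 m²/day.
Total thickness b = 28.06 m, so K_eq = Σ(K_i·b_i)/b = 176.1 m/day.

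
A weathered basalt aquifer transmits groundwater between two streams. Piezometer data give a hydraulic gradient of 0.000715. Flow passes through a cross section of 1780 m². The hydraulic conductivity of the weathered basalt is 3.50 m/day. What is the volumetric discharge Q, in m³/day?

4.45

Hydraulic gradient i = 0.000715.
Darcy's law: Q = K · A · i = 3.500 × 1780 × 0.0007150 = 4.454 m³/day.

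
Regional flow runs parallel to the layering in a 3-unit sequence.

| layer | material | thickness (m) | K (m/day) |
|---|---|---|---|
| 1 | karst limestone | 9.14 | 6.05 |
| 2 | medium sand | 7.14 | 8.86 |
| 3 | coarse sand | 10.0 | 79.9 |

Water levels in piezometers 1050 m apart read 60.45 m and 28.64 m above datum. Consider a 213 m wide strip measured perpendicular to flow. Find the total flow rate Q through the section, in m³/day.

5920

Flow is parallel to layering, so each bed carries its own Darcy discharge and the transmissivities add.
Σ(K_i·b_i) = 6.05×9.14 + 8.86×7.14 + 79.9×10.0 = 917.6 m²/day.
Hydraulic gradient i = (60.45 − 28.64) / 1050 = 31.81 / 1050 = 0.03030.
Q = Σ(K_i·b_i) · W · i = 917.6 × 213 × 0.03030 = 5921 m³/day.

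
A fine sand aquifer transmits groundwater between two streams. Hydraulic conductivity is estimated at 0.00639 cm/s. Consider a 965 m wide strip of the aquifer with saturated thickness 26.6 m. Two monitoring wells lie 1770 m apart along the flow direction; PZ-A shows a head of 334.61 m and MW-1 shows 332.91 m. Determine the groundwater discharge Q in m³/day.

Convert K: 0.00639 cm/s × 864 = 5.521 m/day.
Cross-sectional area A = 965 × 26.6 = 25669 m².
Hydraulic gradient i = (334.61 − 332.91) / 1770 = 1.7 / 1770 = 0.0009605.
Darcy's law: Q = K · A · i = 5.521 × 25669 × 0.0009605 = 136.1 m³/day.

136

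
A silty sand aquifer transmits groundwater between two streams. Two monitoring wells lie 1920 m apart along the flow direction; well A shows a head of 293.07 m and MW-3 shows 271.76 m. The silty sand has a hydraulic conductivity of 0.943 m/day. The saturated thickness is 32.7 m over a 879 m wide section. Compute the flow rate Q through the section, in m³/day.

Cross-sectional area A = 879 × 32.7 = 28743 m².
Hydraulic gradient i = (293.07 − 271.76) / 1920 = 21.31 / 1920 = 0.01110.
Darcy's law: Q = K · A · i = 0.9430 × 28743 × 0.01110 = 300.8 m³/day.

301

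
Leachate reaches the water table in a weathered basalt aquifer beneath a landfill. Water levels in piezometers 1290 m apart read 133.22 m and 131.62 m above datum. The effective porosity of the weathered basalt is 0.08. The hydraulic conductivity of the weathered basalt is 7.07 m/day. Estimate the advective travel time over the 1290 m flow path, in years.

Hydraulic gradient i = (133.22 − 131.62) / 1290 = 1.6 / 1290 = 0.001240.
Darcy flux q = K · i = 7.070 × 0.001240 = 0.008769 m/day.
Seepage velocity v = q / n_e = 0.008769 / 0.08 = 0.1096 m/day.
Travel time t = L / v = 1290 / 0.1096 = 11769 days = 32.22 years.

32.2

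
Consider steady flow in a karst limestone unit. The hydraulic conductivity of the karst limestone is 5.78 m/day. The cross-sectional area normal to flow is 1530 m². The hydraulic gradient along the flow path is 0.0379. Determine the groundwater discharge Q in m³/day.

Hydraulic gradient i = 0.0379.
Darcy's law: Q = K · A · i = 5.780 × 1530 × 0.03790 = 335.2 m³/day.

335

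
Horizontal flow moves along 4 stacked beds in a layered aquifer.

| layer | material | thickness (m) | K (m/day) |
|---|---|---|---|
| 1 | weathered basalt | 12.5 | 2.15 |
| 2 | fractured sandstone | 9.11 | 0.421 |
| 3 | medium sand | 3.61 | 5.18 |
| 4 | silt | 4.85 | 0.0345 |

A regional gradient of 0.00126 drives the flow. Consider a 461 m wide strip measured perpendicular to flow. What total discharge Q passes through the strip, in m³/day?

28.8

Flow is parallel to layering, so each bed carries its own Darcy discharge and the transmissivities add.
Σ(K_i·b_i) = 2.15×12.5 + 0.421×9.11 + 5.18×3.61 + 0.0345×4.85 = 49.58 m²/day.
Hydraulic gradient i = 0.00126.
Q = Σ(K_i·b_i) · W · i = 49.58 × 461 × 0.001260 = 28.80 m³/day.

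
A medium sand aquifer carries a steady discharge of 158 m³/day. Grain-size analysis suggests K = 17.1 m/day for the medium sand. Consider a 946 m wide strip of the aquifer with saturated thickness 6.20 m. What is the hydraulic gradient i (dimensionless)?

Cross-sectional area A = 946 × 6.20 = 5865 m².
From Q = K·A·i, i = Q / (K·A) = 158 / (17.10 × 5865) = 0.001575.

0.00158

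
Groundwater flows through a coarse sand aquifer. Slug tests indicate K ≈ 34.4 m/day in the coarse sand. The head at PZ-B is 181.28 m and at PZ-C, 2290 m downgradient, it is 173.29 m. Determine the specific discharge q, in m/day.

Hydraulic gradient i = (181.28 − 173.29) / 2290 = 7.99 / 2290 = 0.003489.
Specific discharge q = K · i = 34.40 × 0.003489 = 0.1200 m/day.

0.120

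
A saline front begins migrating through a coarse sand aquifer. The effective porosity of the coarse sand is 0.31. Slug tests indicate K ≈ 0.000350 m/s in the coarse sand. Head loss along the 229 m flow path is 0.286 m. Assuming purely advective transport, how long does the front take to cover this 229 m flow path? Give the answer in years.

5.15

Convert K: 0.000350 m/s × 86400 = 30.24 m/day.
Hydraulic gradient i = Δh / L = 0.286 / 229 = 0.001249.
Darcy flux q = K · i = 30.24 × 0.001249 = 0.03777 m/day.
Seepage velocity v = q / n_e = 0.03777 / 0.31 = 0.1218 m/day.
Travel time t = L / v = 229 / 0.1218 = 1880 days = 5.146 years.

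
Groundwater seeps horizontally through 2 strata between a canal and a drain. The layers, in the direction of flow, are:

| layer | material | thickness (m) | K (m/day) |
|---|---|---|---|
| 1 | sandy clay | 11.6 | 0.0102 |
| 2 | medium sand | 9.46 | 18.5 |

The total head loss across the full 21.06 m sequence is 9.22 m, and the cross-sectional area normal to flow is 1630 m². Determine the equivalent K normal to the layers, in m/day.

Flow is perpendicular to layering, so the layers act in series and the equivalent K is the thickness-weighted harmonic mean.
Total thickness L = 11.6 + 9.46 = 21.06 m.
Σ(b_i/K_i) = 11.6/0.0102 + 9.46/18.5 = 1138 d.
K_eq = L / Σ(b_i/K_i) = 21.06 / 1138 = 0.01851 m/day.

0.0185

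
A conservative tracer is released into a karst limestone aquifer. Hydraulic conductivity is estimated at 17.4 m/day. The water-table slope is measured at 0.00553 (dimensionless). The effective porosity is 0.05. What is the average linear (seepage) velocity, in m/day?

1.92

Hydraulic gradient i = 0.00553.
Darcy flux q = K · i = 17.40 × 0.005530 = 0.09622 m/day.
Seepage velocity v = q / n_e = 0.09622 / 0.05 = 1.924 m/day.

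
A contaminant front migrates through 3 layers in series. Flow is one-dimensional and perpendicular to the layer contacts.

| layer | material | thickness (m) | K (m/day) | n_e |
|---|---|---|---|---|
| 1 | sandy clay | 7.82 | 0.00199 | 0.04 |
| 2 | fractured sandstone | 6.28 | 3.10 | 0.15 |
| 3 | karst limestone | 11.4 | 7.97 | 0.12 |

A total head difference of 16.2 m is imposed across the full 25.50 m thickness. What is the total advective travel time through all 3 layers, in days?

637

With flow normal to the layers, continuity requires the same specific discharge q through every layer.
Σ(b_i/K_i) = 7.82/0.00199 + 6.28/3.10 + 11.4/7.97 = 3933 d.
q = Δh / Σ(b_i/K_i) = 16.2 / 3933 = 0.004119 m/day.
In each layer the seepage velocity is v_i = q/n_i, so the layer transit time is t_i = b_i·n_i / q:
  layer 1 (sandy clay): t_1 = 7.82 × 0.04 / 0.004119 = 75.94 d
  layer 2 (fractured sandstone): t_2 = 6.28 × 0.15 / 0.004119 = 228.7 d
  layer 3 (karst limestone): t_3 = 11.4 × 0.12 / 0.004119 = 332.1 d
Total t = Σ t_i = 636.8 days.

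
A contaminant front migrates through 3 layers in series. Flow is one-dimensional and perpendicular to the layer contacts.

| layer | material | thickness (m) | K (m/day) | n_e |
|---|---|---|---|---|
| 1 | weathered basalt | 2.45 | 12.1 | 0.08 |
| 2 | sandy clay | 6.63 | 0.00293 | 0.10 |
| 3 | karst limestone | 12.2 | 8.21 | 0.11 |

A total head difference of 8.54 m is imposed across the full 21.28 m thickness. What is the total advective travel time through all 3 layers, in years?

1.60

With flow normal to the layers, continuity requires the same specific discharge q through every layer.
Σ(b_i/K_i) = 2.45/12.1 + 6.63/0.00293 + 12.2/8.21 = 2264 d.
q = Δh / Σ(b_i/K_i) = 8.54 / 2264 = 0.003771 m/day.
In each layer the seepage velocity is v_i = q/n_i, so the layer transit time is t_i = b_i·n_i / q:
  layer 1 (weathered basalt): t_1 = 2.45 × 0.08 / 0.003771 = 51.97 d
  layer 2 (sandy clay): t_2 = 6.63 × 0.10 / 0.003771 = 175.8 d
  layer 3 (karst limestone): t_3 = 12.2 × 0.11 / 0.003771 = 355.8 d
Total t = Σ t_i = 583.6 days = 1.598 years.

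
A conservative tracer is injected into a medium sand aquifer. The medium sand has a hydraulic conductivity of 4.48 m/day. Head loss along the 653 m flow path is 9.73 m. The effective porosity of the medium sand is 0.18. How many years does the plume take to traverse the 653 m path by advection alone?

Hydraulic gradient i = Δh / L = 9.73 / 653 = 0.01490.
Darcy flux q = K · i = 4.480 × 0.01490 = 0.06675 m/day.
Seepage velocity v = q / n_e = 0.06675 / 0.18 = 0.3709 m/day.
Travel time t = L / v = 653 / 0.3709 = 1761 days = 4.821 years.

4.82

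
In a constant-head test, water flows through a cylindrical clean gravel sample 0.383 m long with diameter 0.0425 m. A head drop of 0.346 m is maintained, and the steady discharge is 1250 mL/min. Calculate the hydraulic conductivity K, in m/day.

1400

Cross-sectional area A = π·(d/2)² = π × (0.0425/2)² = 0.001419 m².
Convert discharge: 1250 mL/min = 2.083e-05 m³/s.
Darcy's law rearranged: K = Q·L / (A·Δh) = 2.083e-05 × 0.383 / (0.001419 × 0.346) = 0.01626 m/s = 1405 m/day.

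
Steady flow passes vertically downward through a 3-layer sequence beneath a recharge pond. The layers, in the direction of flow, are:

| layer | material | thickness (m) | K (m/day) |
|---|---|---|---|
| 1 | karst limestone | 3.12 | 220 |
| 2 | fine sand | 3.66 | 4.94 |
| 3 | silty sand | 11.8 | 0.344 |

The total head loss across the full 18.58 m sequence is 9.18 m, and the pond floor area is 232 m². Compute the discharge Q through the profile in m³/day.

Flow is perpendicular to layering, so the layers act in series and the equivalent K is the thickness-weighted harmonic mean.
Total thickness L = 3.12 + 3.66 + 11.8 = 18.58 m.
Σ(b_i/K_i) = 3.12/220 + 3.66/4.94 + 11.8/0.344 = 35.06 d.
K_eq = L / Σ(b_i/K_i) = 18.58 / 35.06 = 0.5300 m/day.
Q = K_eq · A · (Δh/L) = 0.5300 × 232 × (9.18/18.58) = 60.75 m³/day.

60.8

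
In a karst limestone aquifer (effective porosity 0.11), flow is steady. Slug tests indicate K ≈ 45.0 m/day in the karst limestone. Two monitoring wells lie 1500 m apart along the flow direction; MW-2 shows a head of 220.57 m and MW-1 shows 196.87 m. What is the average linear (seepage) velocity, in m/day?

6.46

Hydraulic gradient i = (220.57 − 196.87) / 1500 = 23.7 / 1500 = 0.01580.
Darcy flux q = K · i = 45.00 × 0.01580 = 0.7110 m/day.
Seepage velocity v = q / n_e = 0.7110 / 0.11 = 6.464 m/day.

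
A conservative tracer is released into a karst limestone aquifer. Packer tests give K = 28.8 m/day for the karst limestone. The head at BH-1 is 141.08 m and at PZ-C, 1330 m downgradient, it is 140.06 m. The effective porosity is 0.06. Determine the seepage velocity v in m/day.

Hydraulic gradient i = (141.08 − 140.06) / 1330 = 1.02 / 1330 = 0.0007669.
Darcy flux q = K · i = 28.80 × 0.0007669 = 0.02209 m/day.
Seepage velocity v = q / n_e = 0.02209 / 0.06 = 0.3681 m/day.

0.368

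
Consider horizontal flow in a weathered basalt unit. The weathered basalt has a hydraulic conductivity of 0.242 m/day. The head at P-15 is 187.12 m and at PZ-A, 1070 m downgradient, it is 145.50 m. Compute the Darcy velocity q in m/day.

Hydraulic gradient i = (187.12 − 145.50) / 1070 = 41.62 / 1070 = 0.03890.
Specific discharge q = K · i = 0.2420 × 0.03890 = 0.009413 m/day.

0.00941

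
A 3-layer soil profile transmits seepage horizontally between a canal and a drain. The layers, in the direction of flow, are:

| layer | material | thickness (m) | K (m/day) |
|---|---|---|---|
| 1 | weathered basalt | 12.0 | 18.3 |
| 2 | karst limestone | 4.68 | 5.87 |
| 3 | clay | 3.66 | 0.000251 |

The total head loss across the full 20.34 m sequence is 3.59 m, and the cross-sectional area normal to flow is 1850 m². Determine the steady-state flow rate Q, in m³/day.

Flow is perpendicular to layering, so the layers act in series and the equivalent K is the thickness-weighted harmonic mean.
Total thickness L = 12.0 + 4.68 + 3.66 = 20.34 m.
Σ(b_i/K_i) = 12.0/18.3 + 4.68/5.87 + 3.66/0.000251 = 14583 d.
K_eq = L / Σ(b_i/K_i) = 20.34 / 14583 = 0.001395 m/day.
Q = K_eq · A · (Δh/L) = 0.001395 × 1850 × (3.59/20.34) = 0.4554 m³/day.

0.455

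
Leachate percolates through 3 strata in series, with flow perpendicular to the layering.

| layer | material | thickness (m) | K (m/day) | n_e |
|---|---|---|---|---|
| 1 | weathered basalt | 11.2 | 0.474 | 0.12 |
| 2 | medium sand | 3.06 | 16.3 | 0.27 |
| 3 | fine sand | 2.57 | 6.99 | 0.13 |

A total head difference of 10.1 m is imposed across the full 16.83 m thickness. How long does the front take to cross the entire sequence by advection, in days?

6.00

With flow normal to the layers, continuity requires the same specific discharge q through every layer.
Σ(b_i/K_i) = 11.2/0.474 + 3.06/16.3 + 2.57/6.99 = 24.18 d.
q = Δh / Σ(b_i/K_i) = 10.1 / 24.18 = 0.4176 m/day.
In each layer the seepage velocity is v_i = q/n_i, so the layer transit time is t_i = b_i·n_i / q:
  layer 1 (weathered basalt): t_1 = 11.2 × 0.12 / 0.4176 = 3.218 d
  layer 2 (medium sand): t_2 = 3.06 × 0.27 / 0.4176 = 1.978 d
  layer 3 (fine sand): t_3 = 2.57 × 0.13 / 0.4176 = 0.8000 d
Total t = Σ t_i = 5.996 days.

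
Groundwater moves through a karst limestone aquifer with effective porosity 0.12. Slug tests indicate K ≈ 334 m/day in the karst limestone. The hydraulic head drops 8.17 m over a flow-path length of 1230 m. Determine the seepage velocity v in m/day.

18.5

Hydraulic gradient i = Δh / L = 8.17 / 1230 = 0.006642.
Darcy flux q = K · i = 334.0 × 0.006642 = 2.219 m/day.
Seepage velocity v = q / n_e = 2.219 / 0.12 = 18.49 m/day.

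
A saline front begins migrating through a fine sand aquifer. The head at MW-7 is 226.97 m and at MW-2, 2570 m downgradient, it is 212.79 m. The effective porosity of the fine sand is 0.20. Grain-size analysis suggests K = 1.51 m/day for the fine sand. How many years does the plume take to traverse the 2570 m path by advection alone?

Hydraulic gradient i = (226.97 − 212.79) / 2570 = 14.18 / 2570 = 0.005518.
Darcy flux q = K · i = 1.510 × 0.005518 = 0.008331 m/day.
Seepage velocity v = q / n_e = 0.008331 / 0.20 = 0.04166 m/day.
Travel time t = L / v = 2570 / 0.04166 = 61694 days = 168.9 years.

169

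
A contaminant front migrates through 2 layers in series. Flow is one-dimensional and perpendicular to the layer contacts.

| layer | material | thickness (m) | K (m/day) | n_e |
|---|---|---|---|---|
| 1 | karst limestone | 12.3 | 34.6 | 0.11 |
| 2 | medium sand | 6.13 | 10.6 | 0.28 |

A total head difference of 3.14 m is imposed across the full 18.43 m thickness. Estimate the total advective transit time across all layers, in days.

With flow normal to the layers, continuity requires the same specific discharge q through every layer.
Σ(b_i/K_i) = 12.3/34.6 + 6.13/10.6 = 0.9338 d.
q = Δh / Σ(b_i/K_i) = 3.14 / 0.9338 = 3.363 m/day.
In each layer the seepage velocity is v_i = q/n_i, so the layer transit time is t_i = b_i·n_i / q:
  layer 1 (karst limestone): t_1 = 12.3 × 0.11 / 3.363 = 0.4024 d
  layer 2 (medium sand): t_2 = 6.13 × 0.28 / 3.363 = 0.5104 d
Total t = Σ t_i = 0.9128 days.

0.913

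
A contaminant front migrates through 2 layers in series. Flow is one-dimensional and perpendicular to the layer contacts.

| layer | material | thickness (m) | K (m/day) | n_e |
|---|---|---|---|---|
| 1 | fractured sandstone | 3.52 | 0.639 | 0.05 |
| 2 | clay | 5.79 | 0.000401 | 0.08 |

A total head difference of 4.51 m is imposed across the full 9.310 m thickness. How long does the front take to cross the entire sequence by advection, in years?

5.60

With flow normal to the layers, continuity requires the same specific discharge q through every layer.
Σ(b_i/K_i) = 3.52/0.639 + 5.79/0.000401 = 14444 d.
q = Δh / Σ(b_i/K_i) = 4.51 / 14444 = 0.0003122 m/day.
In each layer the seepage velocity is v_i = q/n_i, so the layer transit time is t_i = b_i·n_i / q:
  layer 1 (fractured sandstone): t_1 = 3.52 × 0.05 / 0.0003122 = 563.7 d
  layer 2 (clay): t_2 = 5.79 × 0.08 / 0.0003122 = 1484 d
Total t = Σ t_i = 2047 days = 5.605 years.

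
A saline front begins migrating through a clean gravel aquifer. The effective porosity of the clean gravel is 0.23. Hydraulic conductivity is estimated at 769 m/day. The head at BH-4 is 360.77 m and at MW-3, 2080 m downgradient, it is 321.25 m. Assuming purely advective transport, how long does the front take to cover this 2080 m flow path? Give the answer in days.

32.7

Hydraulic gradient i = (360.77 − 321.25) / 2080 = 39.52 / 2080 = 0.01900.
Darcy flux q = K · i = 769.0 × 0.01900 = 14.61 m/day.
Seepage velocity v = q / n_e = 14.61 / 0.23 = 63.53 m/day.
Travel time t = L / v = 2080 / 63.53 = 32.74 days.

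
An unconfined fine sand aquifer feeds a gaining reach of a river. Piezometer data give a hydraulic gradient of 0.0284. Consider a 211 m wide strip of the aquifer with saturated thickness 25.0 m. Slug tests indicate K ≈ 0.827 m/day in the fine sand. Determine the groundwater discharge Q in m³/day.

Cross-sectional area A = 211 × 25.0 = 5275 m².
Hydraulic gradient i = 0.0284.
Darcy's law: Q = K · A · i = 0.8270 × 5275 × 0.02840 = 123.9 m³/day.

124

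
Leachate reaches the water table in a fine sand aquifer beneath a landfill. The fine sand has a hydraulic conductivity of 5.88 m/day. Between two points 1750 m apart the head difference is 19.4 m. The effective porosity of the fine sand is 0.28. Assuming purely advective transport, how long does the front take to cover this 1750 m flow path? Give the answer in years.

20.6

Hydraulic gradient i = Δh / L = 19.4 / 1750 = 0.01109.
Darcy flux q = K · i = 5.880 × 0.01109 = 0.06518 m/day.
Seepage velocity v = q / n_e = 0.06518 / 0.28 = 0.2328 m/day.
Travel time t = L / v = 1750 / 0.2328 = 7517 days = 20.58 years.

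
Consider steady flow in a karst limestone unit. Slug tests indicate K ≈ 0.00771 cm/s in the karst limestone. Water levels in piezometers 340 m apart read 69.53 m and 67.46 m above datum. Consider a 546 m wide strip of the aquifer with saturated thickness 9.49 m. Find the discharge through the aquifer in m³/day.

210

Convert K: 0.00771 cm/s × 864 = 6.661 m/day.
Cross-sectional area A = 546 × 9.49 = 5182 m².
Hydraulic gradient i = (69.53 − 67.46) / 340 = 2.07 / 340 = 0.006088.
Darcy's law: Q = K · A · i = 6.661 × 5182 × 0.006088 = 210.1 m³/day.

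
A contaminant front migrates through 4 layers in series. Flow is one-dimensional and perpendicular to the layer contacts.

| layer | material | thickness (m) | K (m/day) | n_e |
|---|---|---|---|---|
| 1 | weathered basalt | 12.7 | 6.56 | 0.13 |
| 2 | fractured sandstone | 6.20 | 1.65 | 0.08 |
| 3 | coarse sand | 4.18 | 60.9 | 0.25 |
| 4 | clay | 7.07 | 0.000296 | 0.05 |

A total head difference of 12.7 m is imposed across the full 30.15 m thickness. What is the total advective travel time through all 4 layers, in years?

18.3

With flow normal to the layers, continuity requires the same specific discharge q through every layer.
Σ(b_i/K_i) = 12.7/6.56 + 6.20/1.65 + 4.18/60.9 + 7.07/0.000296 = 23891 d.
q = Δh / Σ(b_i/K_i) = 12.7 / 23891 = 0.0005316 m/day.
In each layer the seepage velocity is v_i = q/n_i, so the layer transit time is t_i = b_i·n_i / q:
  layer 1 (weathered basalt): t_1 = 12.7 × 0.13 / 0.0005316 = 3106 d
  layer 2 (fractured sandstone): t_2 = 6.20 × 0.08 / 0.0005316 = 933.1 d
  layer 3 (coarse sand): t_3 = 4.18 × 0.25 / 0.0005316 = 1966 d
  layer 4 (clay): t_4 = 7.07 × 0.05 / 0.0005316 = 665.0 d
Total t = Σ t_i = 6670 days = 18.26 years.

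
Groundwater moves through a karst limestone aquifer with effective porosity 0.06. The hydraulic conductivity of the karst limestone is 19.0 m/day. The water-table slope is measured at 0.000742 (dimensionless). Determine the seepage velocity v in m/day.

Hydraulic gradient i = 0.000742.
Darcy flux q = K · i = 19.00 × 0.0007420 = 0.01410 m/day.
Seepage velocity v = q / n_e = 0.01410 / 0.06 = 0.2350 m/day.

0.235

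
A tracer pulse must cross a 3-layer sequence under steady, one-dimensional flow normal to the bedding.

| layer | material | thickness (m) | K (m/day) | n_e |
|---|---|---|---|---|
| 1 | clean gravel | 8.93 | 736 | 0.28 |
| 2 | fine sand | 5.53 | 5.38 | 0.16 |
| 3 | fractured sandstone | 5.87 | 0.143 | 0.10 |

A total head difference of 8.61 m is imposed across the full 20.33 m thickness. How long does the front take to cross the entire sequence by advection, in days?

With flow normal to the layers, continuity requires the same specific discharge q through every layer.
Σ(b_i/K_i) = 8.93/736 + 5.53/5.38 + 5.87/0.143 = 42.09 d.
q = Δh / Σ(b_i/K_i) = 8.61 / 42.09 = 0.2046 m/day.
In each layer the seepage velocity is v_i = q/n_i, so the layer transit time is t_i = b_i·n_i / q:
  layer 1 (clean gravel): t_1 = 8.93 × 0.28 / 0.2046 = 12.22 d
  layer 2 (fine sand): t_2 = 5.53 × 0.16 / 0.2046 = 4.325 d
  layer 3 (fractured sandstone): t_3 = 5.87 × 0.10 / 0.2046 = 2.869 d
Total t = Σ t_i = 19.42 days.

19.4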